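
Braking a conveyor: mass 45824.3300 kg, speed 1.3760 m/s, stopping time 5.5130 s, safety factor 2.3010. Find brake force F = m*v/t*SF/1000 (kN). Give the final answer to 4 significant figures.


F = 45824.3300 * 1.3760 / 5.5130 * 2.3010 / 1000
F = 26.32 kN


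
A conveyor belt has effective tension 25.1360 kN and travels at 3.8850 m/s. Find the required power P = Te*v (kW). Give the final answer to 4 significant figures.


P = Te * v = 25.1360 * 3.8850
P = 97.65 kW


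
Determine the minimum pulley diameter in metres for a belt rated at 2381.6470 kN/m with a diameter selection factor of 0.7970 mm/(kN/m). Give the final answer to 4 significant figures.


D = 2381.6470 * 0.7970 / 1000
D = 1.898 m


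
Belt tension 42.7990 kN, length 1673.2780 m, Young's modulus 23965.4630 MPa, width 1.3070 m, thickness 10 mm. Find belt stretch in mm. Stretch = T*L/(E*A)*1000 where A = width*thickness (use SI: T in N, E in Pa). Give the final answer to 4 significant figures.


A = 1.3070 * 0.01 = 0.01307 m^2
Stretch = 42.7990*1000 * 1673.2780 / (23965.4630e6 * 0.01307) * 1000
Stretch = 228.6 mm


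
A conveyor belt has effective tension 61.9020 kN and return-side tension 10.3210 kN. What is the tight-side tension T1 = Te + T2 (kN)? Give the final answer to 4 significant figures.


T1 = Te + T2 = 61.9020 + 10.3210
T1 = 72.22 kN


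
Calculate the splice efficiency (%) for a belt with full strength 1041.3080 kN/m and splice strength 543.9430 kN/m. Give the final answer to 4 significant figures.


Eff = 543.9430 / 1041.3080 * 100
Eff = 52.24 %


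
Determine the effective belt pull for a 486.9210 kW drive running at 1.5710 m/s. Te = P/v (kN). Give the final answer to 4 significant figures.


Te = P / v = 486.9210 / 1.5710
Te = 309.9 kN


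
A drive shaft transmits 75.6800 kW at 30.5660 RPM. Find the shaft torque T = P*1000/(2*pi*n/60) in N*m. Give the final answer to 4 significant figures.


omega = 2*pi*30.5660/60 = 3.20086 rad/s
T = 75.6800*1000 / 3.20086
T = 23640 N*m


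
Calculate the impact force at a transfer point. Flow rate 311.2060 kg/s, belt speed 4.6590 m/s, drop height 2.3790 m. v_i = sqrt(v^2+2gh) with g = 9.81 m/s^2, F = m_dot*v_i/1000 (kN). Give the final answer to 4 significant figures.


v_i = sqrt(4.6590^2 + 2*9.81*2.3790) = 8.26936 m/s
F = 311.2060 * 8.26936 / 1000
F = 2.573 kN


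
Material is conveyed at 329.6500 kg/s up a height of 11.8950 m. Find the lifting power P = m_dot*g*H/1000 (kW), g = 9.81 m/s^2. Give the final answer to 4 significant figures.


P = 329.6500 * 9.81 * 11.8950 / 1000
P = 38.47 kW


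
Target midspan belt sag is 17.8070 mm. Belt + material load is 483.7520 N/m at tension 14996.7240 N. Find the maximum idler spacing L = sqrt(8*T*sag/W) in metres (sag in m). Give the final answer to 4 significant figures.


sag = 17.8070/1000 = 0.017807 m
L = sqrt(8 * 14996.7240 * 0.017807 / 483.7520)
L = 2.101 m


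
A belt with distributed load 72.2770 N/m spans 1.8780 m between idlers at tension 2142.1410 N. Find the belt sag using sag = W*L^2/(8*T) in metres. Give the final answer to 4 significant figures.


sag = 72.2770 * 1.8780^2 / (8 * 2142.1410)
sag = 0.01487 m


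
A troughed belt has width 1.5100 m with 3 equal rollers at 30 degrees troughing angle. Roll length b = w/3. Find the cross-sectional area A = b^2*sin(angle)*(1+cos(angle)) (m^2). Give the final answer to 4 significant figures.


b = 1.5100/3 = 0.503333 m
A = 0.503333^2 * sin(30 deg) * (1 + cos(30 deg))
A = 0.2364 m^2


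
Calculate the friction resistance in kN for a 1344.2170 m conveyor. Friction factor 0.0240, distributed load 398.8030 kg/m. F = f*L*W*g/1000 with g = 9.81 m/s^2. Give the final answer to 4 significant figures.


F = 0.0240 * 1344.2170 * 398.8030 * 9.81 / 1000
F = 126.2 kN


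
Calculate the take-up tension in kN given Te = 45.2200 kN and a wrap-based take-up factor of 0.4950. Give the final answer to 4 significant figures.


T_tu = 45.2200 * 0.4950
T_tu = 22.38 kN


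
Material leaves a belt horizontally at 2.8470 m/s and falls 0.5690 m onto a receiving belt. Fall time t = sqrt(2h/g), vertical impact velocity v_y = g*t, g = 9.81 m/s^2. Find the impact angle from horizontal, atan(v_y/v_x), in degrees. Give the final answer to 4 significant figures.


t = sqrt(2*0.5690/9.81) = 0.340594 s
v_y = 9.81 * 0.340594 = 3.34123 m/s
angle = atan(3.34123 / 2.8470) = 49.57 deg


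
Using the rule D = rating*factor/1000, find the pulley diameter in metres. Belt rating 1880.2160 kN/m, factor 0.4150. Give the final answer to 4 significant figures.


D = 1880.2160 * 0.4150 / 1000
D = 0.7803 m


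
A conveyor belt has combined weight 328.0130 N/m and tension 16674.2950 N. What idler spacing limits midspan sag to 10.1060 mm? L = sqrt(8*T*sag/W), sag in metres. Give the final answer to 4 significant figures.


sag = 10.1060/1000 = 0.010106 m
L = sqrt(8 * 16674.2950 * 0.010106 / 328.0130)
L = 2.027 m


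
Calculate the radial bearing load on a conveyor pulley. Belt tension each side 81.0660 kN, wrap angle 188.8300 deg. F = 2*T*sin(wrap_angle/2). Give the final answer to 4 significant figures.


F = 2 * 81.0660 * sin(188.8300/2 deg)
F = 161.7 kN


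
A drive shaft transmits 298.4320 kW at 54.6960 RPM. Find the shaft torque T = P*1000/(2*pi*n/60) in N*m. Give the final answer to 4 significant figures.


omega = 2*pi*54.6960/60 = 5.72775 rad/s
T = 298.4320*1000 / 5.72775
T = 52100 N*m


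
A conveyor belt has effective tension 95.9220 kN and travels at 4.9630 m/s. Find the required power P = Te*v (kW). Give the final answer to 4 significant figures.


P = Te * v = 95.9220 * 4.9630
P = 476.1 kW


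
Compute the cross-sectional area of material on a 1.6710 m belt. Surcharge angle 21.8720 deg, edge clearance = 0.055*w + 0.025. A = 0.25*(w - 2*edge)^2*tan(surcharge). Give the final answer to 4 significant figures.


edge = 0.055*1.6710 + 0.025 = 0.116905 m
ew = 1.6710 - 2*0.116905 = 1.43719 m
A = 0.25 * 1.43719^2 * tan(21.8720 deg)
A = 0.2073 m^2


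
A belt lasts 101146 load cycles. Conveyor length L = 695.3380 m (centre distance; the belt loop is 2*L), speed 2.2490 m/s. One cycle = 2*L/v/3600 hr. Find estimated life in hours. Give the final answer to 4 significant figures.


cycle_time = 2 * 695.3380 / 2.2490 / 3600 = 0.171765 hr
life = 101146 * 0.171765 = 17370 hours


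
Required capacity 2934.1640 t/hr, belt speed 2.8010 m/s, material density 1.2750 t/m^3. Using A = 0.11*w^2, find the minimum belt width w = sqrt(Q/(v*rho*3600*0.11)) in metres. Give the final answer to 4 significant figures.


A_req = 2934.1640 / (2.8010 * 1.2750 * 3600) = 0.228223 m^2
w = sqrt(0.228223 / 0.11)
w = 1.440 m


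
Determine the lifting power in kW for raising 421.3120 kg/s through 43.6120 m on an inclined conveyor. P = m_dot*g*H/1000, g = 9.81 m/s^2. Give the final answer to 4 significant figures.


P = 421.3120 * 9.81 * 43.6120 / 1000
P = 180.3 kW


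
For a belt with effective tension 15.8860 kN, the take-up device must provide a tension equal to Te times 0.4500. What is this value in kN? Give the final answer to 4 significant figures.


T_tu = 15.8860 * 0.4500
T_tu = 7.149 kN


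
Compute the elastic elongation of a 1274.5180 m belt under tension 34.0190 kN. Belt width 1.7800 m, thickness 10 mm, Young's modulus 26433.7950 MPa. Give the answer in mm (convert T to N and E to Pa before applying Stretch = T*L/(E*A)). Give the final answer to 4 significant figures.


A = 1.7800 * 0.01 = 0.01780 m^2
Stretch = 34.0190*1000 * 1274.5180 / (26433.7950e6 * 0.01780) * 1000
Stretch = 92.15 mm


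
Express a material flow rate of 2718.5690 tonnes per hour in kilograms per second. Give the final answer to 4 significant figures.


m_dot = 2718.5690 * 1000 / 3600
m_dot = 755.2 kg/s


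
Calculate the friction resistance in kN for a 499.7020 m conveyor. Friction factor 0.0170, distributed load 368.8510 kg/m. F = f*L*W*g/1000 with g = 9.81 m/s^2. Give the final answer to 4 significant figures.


F = 0.0170 * 499.7020 * 368.8510 * 9.81 / 1000
F = 30.74 kN


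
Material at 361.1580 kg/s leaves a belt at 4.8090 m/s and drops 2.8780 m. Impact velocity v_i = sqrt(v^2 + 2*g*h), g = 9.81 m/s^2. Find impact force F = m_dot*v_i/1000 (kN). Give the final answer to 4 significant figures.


v_i = sqrt(4.8090^2 + 2*9.81*2.8780) = 8.92148 m/s
F = 361.1580 * 8.92148 / 1000
F = 3.222 kN


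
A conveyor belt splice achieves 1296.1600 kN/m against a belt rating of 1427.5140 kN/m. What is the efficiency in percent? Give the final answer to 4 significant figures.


Eff = 1296.1600 / 1427.5140 * 100
Eff = 90.80 %


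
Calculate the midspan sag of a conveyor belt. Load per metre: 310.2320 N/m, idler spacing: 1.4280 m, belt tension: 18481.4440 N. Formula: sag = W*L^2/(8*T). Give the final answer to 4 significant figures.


sag = 310.2320 * 1.4280^2 / (8 * 18481.4440)
sag = 0.004279 m


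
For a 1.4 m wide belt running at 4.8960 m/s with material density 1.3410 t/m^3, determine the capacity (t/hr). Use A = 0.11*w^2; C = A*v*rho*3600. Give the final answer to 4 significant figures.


A = 0.11 * 1.4^2 = 0.2156 m^2
C = 0.2156 * 4.8960 * 1.3410 * 3600
C = 5096 t/hr


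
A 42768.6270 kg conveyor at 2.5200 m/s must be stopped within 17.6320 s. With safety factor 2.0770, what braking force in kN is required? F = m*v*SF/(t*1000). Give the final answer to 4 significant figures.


F = 42768.6270 * 2.5200 / 17.6320 * 2.0770 / 1000
F = 12.70 kN


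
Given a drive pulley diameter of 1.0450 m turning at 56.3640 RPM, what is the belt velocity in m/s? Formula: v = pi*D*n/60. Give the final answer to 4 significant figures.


v = pi * 1.0450 * 56.3640 / 60
v = 3.084 m/s


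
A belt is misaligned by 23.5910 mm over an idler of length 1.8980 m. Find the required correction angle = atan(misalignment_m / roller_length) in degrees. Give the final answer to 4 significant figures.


misalign_m = 23.5910 / 1000 = 0.023591 m
angle = atan(0.023591 / 1.8980)
angle = 0.7121 deg


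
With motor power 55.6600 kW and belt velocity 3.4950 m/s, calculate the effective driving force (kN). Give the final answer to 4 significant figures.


Te = P / v = 55.6600 / 3.4950
Te = 15.93 kN


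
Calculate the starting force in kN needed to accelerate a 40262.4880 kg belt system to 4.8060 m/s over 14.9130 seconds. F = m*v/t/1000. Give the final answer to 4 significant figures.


F = 40262.4880 * 4.8060 / 14.9130 / 1000
F = 12.98 kN


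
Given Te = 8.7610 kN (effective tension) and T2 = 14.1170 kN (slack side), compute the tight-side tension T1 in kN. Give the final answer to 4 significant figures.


T1 = Te + T2 = 8.7610 + 14.1170
T1 = 22.88 kN


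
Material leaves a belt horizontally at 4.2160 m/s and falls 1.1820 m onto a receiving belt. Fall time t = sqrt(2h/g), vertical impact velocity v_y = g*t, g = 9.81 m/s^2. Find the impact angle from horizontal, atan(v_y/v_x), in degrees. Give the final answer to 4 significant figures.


t = sqrt(2*1.1820/9.81) = 0.490896 s
v_y = 9.81 * 0.490896 = 4.81569 m/s
angle = atan(4.81569 / 4.2160) = 48.80 deg


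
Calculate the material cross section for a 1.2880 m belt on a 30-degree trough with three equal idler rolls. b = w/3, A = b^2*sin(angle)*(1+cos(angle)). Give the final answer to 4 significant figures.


b = 1.2880/3 = 0.429333 m
A = 0.429333^2 * sin(30 deg) * (1 + cos(30 deg))
A = 0.1720 m^2


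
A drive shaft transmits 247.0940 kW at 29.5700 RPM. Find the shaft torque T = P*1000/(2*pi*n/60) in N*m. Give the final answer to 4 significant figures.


omega = 2*pi*29.5700/60 = 3.09656 rad/s
T = 247.0940*1000 / 3.09656
T = 79800 N*m


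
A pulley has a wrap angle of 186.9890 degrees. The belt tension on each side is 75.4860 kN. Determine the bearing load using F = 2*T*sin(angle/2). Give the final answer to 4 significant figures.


F = 2 * 75.4860 * sin(186.9890/2 deg)
F = 150.7 kN


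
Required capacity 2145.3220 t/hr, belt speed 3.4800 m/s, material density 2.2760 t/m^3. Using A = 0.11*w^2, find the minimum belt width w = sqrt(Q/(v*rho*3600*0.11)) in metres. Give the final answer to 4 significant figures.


A_req = 2145.3220 / (3.4800 * 2.2760 * 3600) = 0.0752382 m^2
w = sqrt(0.0752382 / 0.11)
w = 0.8270 m


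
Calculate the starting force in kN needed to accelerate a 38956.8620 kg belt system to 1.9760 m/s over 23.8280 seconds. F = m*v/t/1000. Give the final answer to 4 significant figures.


F = 38956.8620 * 1.9760 / 23.8280 / 1000
F = 3.231 kN


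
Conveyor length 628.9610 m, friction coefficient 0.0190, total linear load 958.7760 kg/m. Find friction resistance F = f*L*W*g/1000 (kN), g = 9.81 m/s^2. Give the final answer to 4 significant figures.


F = 0.0190 * 628.9610 * 958.7760 * 9.81 / 1000
F = 112.4 kN


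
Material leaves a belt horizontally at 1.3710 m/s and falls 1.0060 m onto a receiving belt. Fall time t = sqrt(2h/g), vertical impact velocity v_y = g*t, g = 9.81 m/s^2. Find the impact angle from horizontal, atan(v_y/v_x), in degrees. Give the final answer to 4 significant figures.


t = sqrt(2*1.0060/9.81) = 0.452876 s
v_y = 9.81 * 0.452876 = 4.44271 m/s
angle = atan(4.44271 / 1.3710) = 72.85 deg


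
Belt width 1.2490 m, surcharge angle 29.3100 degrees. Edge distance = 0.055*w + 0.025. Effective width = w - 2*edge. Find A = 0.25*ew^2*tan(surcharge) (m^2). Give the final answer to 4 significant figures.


edge = 0.055*1.2490 + 0.025 = 0.093695 m
ew = 1.2490 - 2*0.093695 = 1.06161 m
A = 0.25 * 1.06161^2 * tan(29.3100 deg)
A = 0.1582 m^2


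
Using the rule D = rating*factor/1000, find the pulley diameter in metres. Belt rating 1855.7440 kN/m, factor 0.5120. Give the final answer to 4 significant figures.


D = 1855.7440 * 0.5120 / 1000
D = 0.9501 m


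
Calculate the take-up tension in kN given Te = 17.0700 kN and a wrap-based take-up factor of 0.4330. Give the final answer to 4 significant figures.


T_tu = 17.0700 * 0.4330
T_tu = 7.391 kN


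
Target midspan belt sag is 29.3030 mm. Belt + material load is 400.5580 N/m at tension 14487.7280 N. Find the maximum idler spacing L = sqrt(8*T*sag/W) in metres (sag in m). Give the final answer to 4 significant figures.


sag = 29.3030/1000 = 0.029303 m
L = sqrt(8 * 14487.7280 * 0.029303 / 400.5580)
L = 2.912 m


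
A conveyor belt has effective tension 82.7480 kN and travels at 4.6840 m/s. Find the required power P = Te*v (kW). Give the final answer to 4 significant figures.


P = Te * v = 82.7480 * 4.6840
P = 387.6 kW


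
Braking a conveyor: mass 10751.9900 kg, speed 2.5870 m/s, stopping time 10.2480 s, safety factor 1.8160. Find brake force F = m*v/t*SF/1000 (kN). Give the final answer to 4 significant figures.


F = 10751.9900 * 2.5870 / 10.2480 * 1.8160 / 1000
F = 4.929 kN


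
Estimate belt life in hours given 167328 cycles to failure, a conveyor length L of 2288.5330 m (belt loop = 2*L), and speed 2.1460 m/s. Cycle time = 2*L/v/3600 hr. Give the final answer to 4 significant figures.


cycle_time = 2 * 2288.5330 / 2.1460 / 3600 = 0.592454 hr
life = 167328 * 0.592454 = 99130 hours


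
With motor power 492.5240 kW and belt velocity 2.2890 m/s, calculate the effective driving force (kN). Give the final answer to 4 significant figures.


Te = P / v = 492.5240 / 2.2890
Te = 215.2 kN


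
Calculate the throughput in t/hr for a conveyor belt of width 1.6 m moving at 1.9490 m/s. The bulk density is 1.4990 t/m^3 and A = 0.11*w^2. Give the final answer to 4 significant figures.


A = 0.11 * 1.6^2 = 0.2816 m^2
C = 0.2816 * 1.9490 * 1.4990 * 3600
C = 2962 t/hr


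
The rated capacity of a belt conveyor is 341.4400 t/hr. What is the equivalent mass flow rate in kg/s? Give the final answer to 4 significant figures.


m_dot = 341.4400 * 1000 / 3600
m_dot = 94.84 kg/s


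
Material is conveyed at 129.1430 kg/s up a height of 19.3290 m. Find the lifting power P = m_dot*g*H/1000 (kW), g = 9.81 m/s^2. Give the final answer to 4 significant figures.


P = 129.1430 * 9.81 * 19.3290 / 1000
P = 24.49 kW


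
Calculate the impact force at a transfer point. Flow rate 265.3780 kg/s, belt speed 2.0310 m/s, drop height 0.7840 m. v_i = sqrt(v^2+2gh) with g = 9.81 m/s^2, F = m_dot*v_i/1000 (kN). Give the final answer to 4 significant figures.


v_i = sqrt(2.0310^2 + 2*9.81*0.7840) = 4.41668 m/s
F = 265.3780 * 4.41668 / 1000
F = 1.172 kN


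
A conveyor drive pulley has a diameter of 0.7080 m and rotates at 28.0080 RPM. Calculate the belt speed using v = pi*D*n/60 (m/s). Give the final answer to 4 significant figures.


v = pi * 0.7080 * 28.0080 / 60
v = 1.038 m/s


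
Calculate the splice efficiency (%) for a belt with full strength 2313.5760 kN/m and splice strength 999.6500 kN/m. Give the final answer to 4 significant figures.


Eff = 999.6500 / 2313.5760 * 100
Eff = 43.21 %


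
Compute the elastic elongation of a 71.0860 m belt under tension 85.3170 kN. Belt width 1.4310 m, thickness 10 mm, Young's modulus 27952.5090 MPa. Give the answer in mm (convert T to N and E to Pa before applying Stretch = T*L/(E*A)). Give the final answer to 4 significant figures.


A = 1.4310 * 0.01 = 0.01431 m^2
Stretch = 85.3170*1000 * 71.0860 / (27952.5090e6 * 0.01431) * 1000
Stretch = 15.16 mm


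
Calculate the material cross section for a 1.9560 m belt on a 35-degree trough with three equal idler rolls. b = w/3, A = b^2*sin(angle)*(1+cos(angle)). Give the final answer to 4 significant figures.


b = 1.9560/3 = 0.652 m
A = 0.652^2 * sin(35 deg) * (1 + cos(35 deg))
A = 0.4436 m^2


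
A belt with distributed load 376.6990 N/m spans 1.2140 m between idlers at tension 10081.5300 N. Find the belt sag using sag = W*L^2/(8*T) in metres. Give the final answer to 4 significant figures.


sag = 376.6990 * 1.2140^2 / (8 * 10081.5300)
sag = 0.006884 m


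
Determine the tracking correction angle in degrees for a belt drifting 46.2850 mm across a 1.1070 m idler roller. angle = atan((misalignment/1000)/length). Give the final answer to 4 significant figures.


misalign_m = 46.2850 / 1000 = 0.046285 m
angle = atan(0.046285 / 1.1070)
angle = 2.394 deg


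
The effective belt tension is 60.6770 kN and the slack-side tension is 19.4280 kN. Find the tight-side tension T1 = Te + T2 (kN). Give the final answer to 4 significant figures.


T1 = Te + T2 = 60.6770 + 19.4280
T1 = 80.11 kN


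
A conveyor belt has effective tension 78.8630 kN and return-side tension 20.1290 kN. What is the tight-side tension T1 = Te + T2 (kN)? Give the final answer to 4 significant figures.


T1 = Te + T2 = 78.8630 + 20.1290
T1 = 98.99 kN


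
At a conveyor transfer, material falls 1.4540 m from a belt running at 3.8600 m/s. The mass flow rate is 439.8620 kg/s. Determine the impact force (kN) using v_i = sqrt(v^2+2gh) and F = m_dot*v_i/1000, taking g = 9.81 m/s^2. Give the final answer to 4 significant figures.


v_i = sqrt(3.8600^2 + 2*9.81*1.4540) = 6.58992 m/s
F = 439.8620 * 6.58992 / 1000
F = 2.899 kN


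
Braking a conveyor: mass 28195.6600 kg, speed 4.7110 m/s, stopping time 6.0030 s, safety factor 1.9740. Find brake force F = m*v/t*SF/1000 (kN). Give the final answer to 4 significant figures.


F = 28195.6600 * 4.7110 / 6.0030 * 1.9740 / 1000
F = 43.68 kN


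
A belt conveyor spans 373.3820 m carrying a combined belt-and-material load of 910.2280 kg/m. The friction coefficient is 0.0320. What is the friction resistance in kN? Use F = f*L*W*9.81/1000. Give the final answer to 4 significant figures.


F = 0.0320 * 373.3820 * 910.2280 * 9.81 / 1000
F = 106.7 kN


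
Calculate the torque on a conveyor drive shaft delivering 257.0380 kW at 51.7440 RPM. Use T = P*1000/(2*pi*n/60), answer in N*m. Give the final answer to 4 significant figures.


omega = 2*pi*51.7440/60 = 5.41862 rad/s
T = 257.0380*1000 / 5.41862
T = 47440 N*m


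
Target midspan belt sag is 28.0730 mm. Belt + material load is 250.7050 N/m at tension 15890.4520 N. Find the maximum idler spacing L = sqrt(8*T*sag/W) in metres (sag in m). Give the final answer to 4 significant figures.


sag = 28.0730/1000 = 0.028073 m
L = sqrt(8 * 15890.4520 * 0.028073 / 250.7050)
L = 3.773 m


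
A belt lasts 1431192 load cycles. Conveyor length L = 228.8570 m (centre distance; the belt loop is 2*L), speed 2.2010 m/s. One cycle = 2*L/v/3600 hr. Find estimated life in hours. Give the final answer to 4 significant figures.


cycle_time = 2 * 228.8570 / 2.2010 / 3600 = 0.0577659 hr
life = 1431192 * 0.0577659 = 82670 hours


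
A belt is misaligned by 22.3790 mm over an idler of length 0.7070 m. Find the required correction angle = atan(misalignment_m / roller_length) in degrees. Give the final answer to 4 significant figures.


misalign_m = 22.3790 / 1000 = 0.022379 m
angle = atan(0.022379 / 0.7070)
angle = 1.813 deg


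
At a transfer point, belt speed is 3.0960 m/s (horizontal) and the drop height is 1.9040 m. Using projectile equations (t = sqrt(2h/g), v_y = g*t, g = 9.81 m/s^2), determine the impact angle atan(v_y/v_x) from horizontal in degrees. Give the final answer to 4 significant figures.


t = sqrt(2*1.9040/9.81) = 0.623037 s
v_y = 9.81 * 0.623037 = 6.11199 m/s
angle = atan(6.11199 / 3.0960) = 63.14 deg


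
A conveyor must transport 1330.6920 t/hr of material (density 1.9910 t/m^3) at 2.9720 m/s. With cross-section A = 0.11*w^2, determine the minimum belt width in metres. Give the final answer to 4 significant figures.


A_req = 1330.6920 / (2.9720 * 1.9910 * 3600) = 0.0624676 m^2
w = sqrt(0.0624676 / 0.11)
w = 0.7536 m


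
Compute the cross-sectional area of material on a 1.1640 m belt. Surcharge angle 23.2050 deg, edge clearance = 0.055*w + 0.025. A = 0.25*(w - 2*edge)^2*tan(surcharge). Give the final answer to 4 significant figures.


edge = 0.055*1.1640 + 0.025 = 0.08902 m
ew = 1.1640 - 2*0.08902 = 0.98596 m
A = 0.25 * 0.98596^2 * tan(23.2050 deg)
A = 0.1042 m^2


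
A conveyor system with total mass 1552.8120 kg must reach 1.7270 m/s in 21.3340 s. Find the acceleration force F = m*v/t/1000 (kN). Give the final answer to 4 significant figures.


F = 1552.8120 * 1.7270 / 21.3340 / 1000
F = 0.1257 kN


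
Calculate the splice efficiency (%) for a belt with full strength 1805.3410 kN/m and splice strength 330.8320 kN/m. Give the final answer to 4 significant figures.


Eff = 330.8320 / 1805.3410 * 100
Eff = 18.33 %


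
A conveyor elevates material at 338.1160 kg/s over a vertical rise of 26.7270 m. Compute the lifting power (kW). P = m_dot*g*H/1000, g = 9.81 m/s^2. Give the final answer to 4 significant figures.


P = 338.1160 * 9.81 * 26.7270 / 1000
P = 88.65 kW


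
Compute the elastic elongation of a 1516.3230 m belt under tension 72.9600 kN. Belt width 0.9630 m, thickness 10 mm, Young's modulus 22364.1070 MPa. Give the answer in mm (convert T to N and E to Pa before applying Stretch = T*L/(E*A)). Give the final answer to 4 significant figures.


A = 0.9630 * 0.01 = 0.00963 m^2
Stretch = 72.9600*1000 * 1516.3230 / (22364.1070e6 * 0.00963) * 1000
Stretch = 513.7 mm


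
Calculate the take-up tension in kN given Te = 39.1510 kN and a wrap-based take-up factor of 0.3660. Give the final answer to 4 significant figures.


T_tu = 39.1510 * 0.3660
T_tu = 14.33 kN


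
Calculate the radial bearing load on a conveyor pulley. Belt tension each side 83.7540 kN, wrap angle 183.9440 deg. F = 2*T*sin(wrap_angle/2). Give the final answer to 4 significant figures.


F = 2 * 83.7540 * sin(183.9440/2 deg)
F = 167.4 kN


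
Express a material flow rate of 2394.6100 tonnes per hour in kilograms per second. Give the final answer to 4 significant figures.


m_dot = 2394.6100 * 1000 / 3600
m_dot = 665.2 kg/s


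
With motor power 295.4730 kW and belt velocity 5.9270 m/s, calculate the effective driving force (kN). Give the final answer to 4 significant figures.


Te = P / v = 295.4730 / 5.9270
Te = 49.85 kN


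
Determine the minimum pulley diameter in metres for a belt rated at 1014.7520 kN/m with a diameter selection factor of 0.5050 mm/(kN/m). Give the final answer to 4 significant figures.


D = 1014.7520 * 0.5050 / 1000
D = 0.5124 m


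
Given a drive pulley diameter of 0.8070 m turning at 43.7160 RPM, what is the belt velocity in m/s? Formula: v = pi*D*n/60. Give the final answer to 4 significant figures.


v = pi * 0.8070 * 43.7160 / 60
v = 1.847 m/s


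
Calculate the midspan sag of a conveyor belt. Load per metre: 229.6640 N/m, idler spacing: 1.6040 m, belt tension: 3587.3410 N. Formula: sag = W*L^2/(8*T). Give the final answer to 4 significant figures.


sag = 229.6640 * 1.6040^2 / (8 * 3587.3410)
sag = 0.02059 m


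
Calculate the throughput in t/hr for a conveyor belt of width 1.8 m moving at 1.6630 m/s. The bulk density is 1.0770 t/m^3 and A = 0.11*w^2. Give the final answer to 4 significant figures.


A = 0.11 * 1.8^2 = 0.3564 m^2
C = 0.3564 * 1.6630 * 1.0770 * 3600
C = 2298 t/hr


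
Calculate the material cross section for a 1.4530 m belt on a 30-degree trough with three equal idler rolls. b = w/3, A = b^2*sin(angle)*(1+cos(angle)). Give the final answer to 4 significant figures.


b = 1.4530/3 = 0.484333 m
A = 0.484333^2 * sin(30 deg) * (1 + cos(30 deg))
A = 0.2189 m^2


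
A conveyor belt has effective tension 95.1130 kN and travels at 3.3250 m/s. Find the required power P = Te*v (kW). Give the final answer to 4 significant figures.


P = Te * v = 95.1130 * 3.3250
P = 316.3 kW


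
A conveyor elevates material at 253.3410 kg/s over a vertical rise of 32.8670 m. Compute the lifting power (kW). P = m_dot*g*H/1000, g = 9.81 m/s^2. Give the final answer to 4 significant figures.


P = 253.3410 * 9.81 * 32.8670 / 1000
P = 81.68 kW


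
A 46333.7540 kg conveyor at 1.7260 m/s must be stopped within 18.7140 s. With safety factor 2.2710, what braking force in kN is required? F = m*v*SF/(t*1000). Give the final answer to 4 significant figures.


F = 46333.7540 * 1.7260 / 18.7140 * 2.2710 / 1000
F = 9.705 kN


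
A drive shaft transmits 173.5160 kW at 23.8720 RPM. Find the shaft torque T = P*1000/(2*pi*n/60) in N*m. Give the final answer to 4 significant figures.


omega = 2*pi*23.8720/60 = 2.49987 rad/s
T = 173.5160*1000 / 2.49987
T = 69410 N*m


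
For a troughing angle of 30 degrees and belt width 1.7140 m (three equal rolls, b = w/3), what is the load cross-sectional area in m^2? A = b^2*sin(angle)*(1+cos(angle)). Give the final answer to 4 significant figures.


b = 1.7140/3 = 0.571333 m
A = 0.571333^2 * sin(30 deg) * (1 + cos(30 deg))
A = 0.3046 m^2


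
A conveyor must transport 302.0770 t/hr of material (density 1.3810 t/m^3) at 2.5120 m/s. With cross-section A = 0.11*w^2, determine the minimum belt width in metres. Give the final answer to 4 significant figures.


A_req = 302.0770 / (2.5120 * 1.3810 * 3600) = 0.0241881 m^2
w = sqrt(0.0241881 / 0.11)
w = 0.4689 m


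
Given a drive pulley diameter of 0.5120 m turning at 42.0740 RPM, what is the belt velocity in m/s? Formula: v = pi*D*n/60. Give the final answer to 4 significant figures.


v = pi * 0.5120 * 42.0740 / 60
v = 1.128 m/s


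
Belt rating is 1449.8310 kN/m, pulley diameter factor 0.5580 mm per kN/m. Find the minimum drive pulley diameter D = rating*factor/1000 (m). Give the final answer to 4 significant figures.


D = 1449.8310 * 0.5580 / 1000
D = 0.8090 m


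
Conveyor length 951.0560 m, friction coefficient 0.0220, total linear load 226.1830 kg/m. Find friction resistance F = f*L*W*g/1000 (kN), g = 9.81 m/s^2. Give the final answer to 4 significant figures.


F = 0.0220 * 951.0560 * 226.1830 * 9.81 / 1000
F = 46.43 kN


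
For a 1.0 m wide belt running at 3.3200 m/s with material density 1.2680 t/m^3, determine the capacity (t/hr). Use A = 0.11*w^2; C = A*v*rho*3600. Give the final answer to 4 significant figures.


A = 0.11 * 1.0^2 = 0.11 m^2
C = 0.11 * 3.3200 * 1.2680 * 3600
C = 1667 t/hr


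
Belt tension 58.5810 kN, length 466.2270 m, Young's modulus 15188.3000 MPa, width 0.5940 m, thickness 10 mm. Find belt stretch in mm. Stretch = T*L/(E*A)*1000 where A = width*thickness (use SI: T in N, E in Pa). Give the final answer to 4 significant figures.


A = 0.5940 * 0.01 = 0.00594 m^2
Stretch = 58.5810*1000 * 466.2270 / (15188.3000e6 * 0.00594) * 1000
Stretch = 302.7 mm


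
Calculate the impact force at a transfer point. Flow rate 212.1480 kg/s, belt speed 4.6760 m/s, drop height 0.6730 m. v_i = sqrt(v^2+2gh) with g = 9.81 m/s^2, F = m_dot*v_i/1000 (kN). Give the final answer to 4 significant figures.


v_i = sqrt(4.6760^2 + 2*9.81*0.6730) = 5.92193 m/s
F = 212.1480 * 5.92193 / 1000
F = 1.256 kN


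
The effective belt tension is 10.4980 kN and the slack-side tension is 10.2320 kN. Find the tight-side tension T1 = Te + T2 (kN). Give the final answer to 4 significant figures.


T1 = Te + T2 = 10.4980 + 10.2320
T1 = 20.73 kN


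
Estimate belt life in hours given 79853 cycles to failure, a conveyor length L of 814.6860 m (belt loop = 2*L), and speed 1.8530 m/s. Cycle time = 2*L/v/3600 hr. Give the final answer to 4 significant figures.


cycle_time = 2 * 814.6860 / 1.8530 / 3600 = 0.244254 hr
life = 79853 * 0.244254 = 19500 hours


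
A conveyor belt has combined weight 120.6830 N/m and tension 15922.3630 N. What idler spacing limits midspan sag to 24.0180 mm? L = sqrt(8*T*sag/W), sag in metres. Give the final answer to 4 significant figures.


sag = 24.0180/1000 = 0.024018 m
L = sqrt(8 * 15922.3630 * 0.024018 / 120.6830)
L = 5.035 m


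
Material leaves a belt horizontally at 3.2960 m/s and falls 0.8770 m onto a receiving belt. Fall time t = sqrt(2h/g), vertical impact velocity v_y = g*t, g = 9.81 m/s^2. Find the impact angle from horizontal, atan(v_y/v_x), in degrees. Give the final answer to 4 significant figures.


t = sqrt(2*0.8770/9.81) = 0.422844 s
v_y = 9.81 * 0.422844 = 4.1481 m/s
angle = atan(4.1481 / 3.2960) = 51.53 deg


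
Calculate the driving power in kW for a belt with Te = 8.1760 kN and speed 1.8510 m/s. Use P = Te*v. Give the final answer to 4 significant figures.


P = Te * v = 8.1760 * 1.8510
P = 15.13 kW


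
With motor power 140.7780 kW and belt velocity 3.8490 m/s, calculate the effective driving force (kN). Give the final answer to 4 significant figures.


Te = P / v = 140.7780 / 3.8490
Te = 36.58 kN


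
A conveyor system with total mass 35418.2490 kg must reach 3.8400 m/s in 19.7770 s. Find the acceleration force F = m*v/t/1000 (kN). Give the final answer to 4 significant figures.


F = 35418.2490 * 3.8400 / 19.7770 / 1000
F = 6.877 kN


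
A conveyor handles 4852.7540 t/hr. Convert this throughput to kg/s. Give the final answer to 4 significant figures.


m_dot = 4852.7540 * 1000 / 3600
m_dot = 1348 kg/s


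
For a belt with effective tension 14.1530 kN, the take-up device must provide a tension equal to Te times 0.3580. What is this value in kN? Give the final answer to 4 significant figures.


T_tu = 14.1530 * 0.3580
T_tu = 5.067 kN


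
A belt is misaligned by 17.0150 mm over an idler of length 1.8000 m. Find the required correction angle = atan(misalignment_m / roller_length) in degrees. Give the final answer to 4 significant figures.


misalign_m = 17.0150 / 1000 = 0.017015 m
angle = atan(0.017015 / 1.8000)
angle = 0.5416 deg


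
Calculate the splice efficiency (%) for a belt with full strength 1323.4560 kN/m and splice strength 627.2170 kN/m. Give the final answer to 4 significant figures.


Eff = 627.2170 / 1323.4560 * 100
Eff = 47.39 %


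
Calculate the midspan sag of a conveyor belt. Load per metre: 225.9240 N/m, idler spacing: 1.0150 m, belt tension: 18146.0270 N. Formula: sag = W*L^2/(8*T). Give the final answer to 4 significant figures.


sag = 225.9240 * 1.0150^2 / (8 * 18146.0270)
sag = 0.001603 m


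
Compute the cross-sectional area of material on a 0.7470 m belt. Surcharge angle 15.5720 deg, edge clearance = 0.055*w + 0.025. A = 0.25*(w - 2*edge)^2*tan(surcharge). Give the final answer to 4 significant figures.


edge = 0.055*0.7470 + 0.025 = 0.066085 m
ew = 0.7470 - 2*0.066085 = 0.61483 m
A = 0.25 * 0.61483^2 * tan(15.5720 deg)
A = 0.02634 m^2


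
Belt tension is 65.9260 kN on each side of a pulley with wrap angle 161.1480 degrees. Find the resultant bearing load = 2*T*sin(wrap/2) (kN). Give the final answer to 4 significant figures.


F = 2 * 65.9260 * sin(161.1480/2 deg)
F = 130.1 kN


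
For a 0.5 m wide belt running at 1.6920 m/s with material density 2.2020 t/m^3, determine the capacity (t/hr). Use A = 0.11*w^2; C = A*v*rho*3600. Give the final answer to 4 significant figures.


A = 0.11 * 0.5^2 = 0.0275 m^2
C = 0.0275 * 1.6920 * 2.2020 * 3600
C = 368.9 t/hr


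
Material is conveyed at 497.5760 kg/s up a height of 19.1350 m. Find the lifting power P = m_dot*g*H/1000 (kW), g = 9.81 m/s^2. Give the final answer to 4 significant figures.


P = 497.5760 * 9.81 * 19.1350 / 1000
P = 93.40 kW


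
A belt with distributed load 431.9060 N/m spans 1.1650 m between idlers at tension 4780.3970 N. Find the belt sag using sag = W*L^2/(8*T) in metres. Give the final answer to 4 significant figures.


sag = 431.9060 * 1.1650^2 / (8 * 4780.3970)
sag = 0.01533 m


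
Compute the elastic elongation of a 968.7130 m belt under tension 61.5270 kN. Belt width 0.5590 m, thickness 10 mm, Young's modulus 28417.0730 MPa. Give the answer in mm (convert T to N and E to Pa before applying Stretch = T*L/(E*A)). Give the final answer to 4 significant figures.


A = 0.5590 * 0.01 = 0.00559 m^2
Stretch = 61.5270*1000 * 968.7130 / (28417.0730e6 * 0.00559) * 1000
Stretch = 375.2 mm


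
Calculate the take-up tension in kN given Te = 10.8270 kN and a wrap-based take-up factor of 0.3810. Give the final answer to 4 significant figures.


T_tu = 10.8270 * 0.3810
T_tu = 4.125 kN


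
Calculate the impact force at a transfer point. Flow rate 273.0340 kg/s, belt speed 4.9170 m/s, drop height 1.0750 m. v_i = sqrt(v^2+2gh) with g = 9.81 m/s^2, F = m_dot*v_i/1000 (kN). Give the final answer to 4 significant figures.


v_i = sqrt(4.9170^2 + 2*9.81*1.0750) = 6.72818 m/s
F = 273.0340 * 6.72818 / 1000
F = 1.837 kN


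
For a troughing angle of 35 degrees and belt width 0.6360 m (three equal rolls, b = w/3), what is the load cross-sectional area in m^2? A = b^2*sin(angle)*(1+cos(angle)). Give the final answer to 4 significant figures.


b = 0.6360/3 = 0.212 m
A = 0.212^2 * sin(35 deg) * (1 + cos(35 deg))
A = 0.04690 m^2


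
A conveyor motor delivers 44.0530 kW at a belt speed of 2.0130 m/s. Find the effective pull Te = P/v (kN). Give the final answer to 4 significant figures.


Te = P / v = 44.0530 / 2.0130
Te = 21.88 kN


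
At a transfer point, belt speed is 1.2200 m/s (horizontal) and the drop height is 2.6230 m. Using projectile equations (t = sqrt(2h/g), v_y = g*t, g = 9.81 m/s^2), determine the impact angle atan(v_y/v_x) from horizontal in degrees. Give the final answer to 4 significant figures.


t = sqrt(2*2.6230/9.81) = 0.731273 s
v_y = 9.81 * 0.731273 = 7.17379 m/s
angle = atan(7.17379 / 1.2200) = 80.35 deg


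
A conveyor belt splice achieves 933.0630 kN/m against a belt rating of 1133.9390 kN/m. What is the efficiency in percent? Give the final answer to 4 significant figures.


Eff = 933.0630 / 1133.9390 * 100
Eff = 82.29 %


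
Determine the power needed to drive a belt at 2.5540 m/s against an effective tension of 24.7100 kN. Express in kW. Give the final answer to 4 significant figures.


P = Te * v = 24.7100 * 2.5540
P = 63.11 kW


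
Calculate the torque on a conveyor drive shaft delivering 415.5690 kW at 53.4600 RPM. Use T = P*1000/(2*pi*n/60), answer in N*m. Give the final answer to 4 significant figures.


omega = 2*pi*53.4600/60 = 5.59832 rad/s
T = 415.5690*1000 / 5.59832
T = 74230 N*m


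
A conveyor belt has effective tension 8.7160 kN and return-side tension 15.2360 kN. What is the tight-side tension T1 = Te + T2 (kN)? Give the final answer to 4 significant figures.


T1 = Te + T2 = 8.7160 + 15.2360
T1 = 23.95 kN


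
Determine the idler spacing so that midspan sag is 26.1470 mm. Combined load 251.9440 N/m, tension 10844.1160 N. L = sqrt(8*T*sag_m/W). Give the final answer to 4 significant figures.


sag = 26.1470/1000 = 0.026147 m
L = sqrt(8 * 10844.1160 * 0.026147 / 251.9440)
L = 3.001 m


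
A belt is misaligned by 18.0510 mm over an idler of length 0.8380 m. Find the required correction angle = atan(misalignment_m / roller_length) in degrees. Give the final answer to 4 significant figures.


misalign_m = 18.0510 / 1000 = 0.018051 m
angle = atan(0.018051 / 0.8380)
angle = 1.234 deg


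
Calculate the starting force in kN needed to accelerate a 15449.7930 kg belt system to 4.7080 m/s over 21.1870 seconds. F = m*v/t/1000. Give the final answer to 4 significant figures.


F = 15449.7930 * 4.7080 / 21.1870 / 1000
F = 3.433 kN


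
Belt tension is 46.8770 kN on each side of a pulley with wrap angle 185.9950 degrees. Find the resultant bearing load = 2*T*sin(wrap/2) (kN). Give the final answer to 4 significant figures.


F = 2 * 46.8770 * sin(185.9950/2 deg)
F = 93.63 kN


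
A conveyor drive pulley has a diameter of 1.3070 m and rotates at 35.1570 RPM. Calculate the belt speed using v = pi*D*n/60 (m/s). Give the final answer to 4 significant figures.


v = pi * 1.3070 * 35.1570 / 60
v = 2.406 m/s


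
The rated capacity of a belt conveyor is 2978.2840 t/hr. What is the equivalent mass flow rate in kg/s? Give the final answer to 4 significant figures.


m_dot = 2978.2840 * 1000 / 3600
m_dot = 827.3 kg/s


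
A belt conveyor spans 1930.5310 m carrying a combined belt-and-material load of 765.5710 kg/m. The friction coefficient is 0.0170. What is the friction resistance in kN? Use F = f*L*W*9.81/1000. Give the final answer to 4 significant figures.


F = 0.0170 * 1930.5310 * 765.5710 * 9.81 / 1000
F = 246.5 kN


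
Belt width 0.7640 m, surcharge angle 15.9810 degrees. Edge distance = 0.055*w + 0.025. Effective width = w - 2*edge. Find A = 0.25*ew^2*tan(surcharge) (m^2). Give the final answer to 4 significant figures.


edge = 0.055*0.7640 + 0.025 = 0.06702 m
ew = 0.7640 - 2*0.06702 = 0.62996 m
A = 0.25 * 0.62996^2 * tan(15.9810 deg)
A = 0.02841 m^2


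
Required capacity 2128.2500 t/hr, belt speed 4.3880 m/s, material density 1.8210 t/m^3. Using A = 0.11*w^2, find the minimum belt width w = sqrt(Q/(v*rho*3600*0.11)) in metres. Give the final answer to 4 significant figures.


A_req = 2128.2500 / (4.3880 * 1.8210 * 3600) = 0.073985 m^2
w = sqrt(0.073985 / 0.11)
w = 0.8201 m


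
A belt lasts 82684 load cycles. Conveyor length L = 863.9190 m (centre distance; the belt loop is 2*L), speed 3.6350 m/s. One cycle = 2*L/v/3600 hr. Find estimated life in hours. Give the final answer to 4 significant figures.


cycle_time = 2 * 863.9190 / 3.6350 / 3600 = 0.132037 hr
life = 82684 * 0.132037 = 10920 hours


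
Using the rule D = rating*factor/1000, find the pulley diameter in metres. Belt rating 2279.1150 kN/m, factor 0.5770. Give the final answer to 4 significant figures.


D = 2279.1150 * 0.5770 / 1000
D = 1.315 m


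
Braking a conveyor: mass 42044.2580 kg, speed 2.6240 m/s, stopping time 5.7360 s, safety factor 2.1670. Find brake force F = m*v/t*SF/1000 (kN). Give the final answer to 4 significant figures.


F = 42044.2580 * 2.6240 / 5.7360 * 2.1670 / 1000
F = 41.68 kN


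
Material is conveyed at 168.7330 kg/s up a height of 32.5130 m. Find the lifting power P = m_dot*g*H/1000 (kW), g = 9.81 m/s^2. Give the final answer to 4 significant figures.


P = 168.7330 * 9.81 * 32.5130 / 1000
P = 53.82 kW


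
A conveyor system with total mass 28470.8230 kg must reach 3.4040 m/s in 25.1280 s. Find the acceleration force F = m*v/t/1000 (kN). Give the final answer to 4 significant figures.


F = 28470.8230 * 3.4040 / 25.1280 / 1000
F = 3.857 kN
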